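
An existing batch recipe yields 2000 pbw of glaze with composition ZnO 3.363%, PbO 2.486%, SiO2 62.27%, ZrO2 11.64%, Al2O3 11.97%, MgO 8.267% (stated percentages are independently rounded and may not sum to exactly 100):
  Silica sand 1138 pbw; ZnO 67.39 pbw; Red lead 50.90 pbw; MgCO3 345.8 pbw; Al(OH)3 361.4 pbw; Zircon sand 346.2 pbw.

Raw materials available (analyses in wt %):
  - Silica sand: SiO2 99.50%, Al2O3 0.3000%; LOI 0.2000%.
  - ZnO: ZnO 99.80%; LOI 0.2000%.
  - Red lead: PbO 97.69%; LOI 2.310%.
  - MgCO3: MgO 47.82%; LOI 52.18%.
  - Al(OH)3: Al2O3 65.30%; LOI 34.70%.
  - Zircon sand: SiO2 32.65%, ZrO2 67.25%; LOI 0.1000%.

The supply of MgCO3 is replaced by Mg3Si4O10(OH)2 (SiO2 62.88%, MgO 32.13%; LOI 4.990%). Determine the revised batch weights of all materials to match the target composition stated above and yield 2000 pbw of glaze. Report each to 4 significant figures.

Every computation carries full precision end to end; working values are displayed, rounded to four significant figures, as written; each reported figure receives exactly one rounding; derived quantities (the yield, net glass mass, totals, the six compositions, LOI) are carried at exact precision starting from the weights per 2000 pbw of glass, as given in question or answer.
Target masses of each oxide per 2000 pbw glaze:
  ZnO: 3.363% × 2000 = 67.26 pbw
  PbO: 2.486% × 2000 = 49.72 pbw
  SiO2: 62.27% × 2000 = 1245 pbw
  ZrO2: 11.64% × 2000 = 232.8 pbw
  Al2O3: 11.97% × 2000 = 239.4 pbw
  MgO: 8.267% × 2000 = 165.3 pbw
A balance pass over the oxides, with the batch weights as given, against the basis in use (sum by sum, the targets are met given rounding of the digits):
  ZnO: 67.39·0.9980 = 67.26 pbw (target 67.26 pbw)
  PbO: 50.90·0.9769 = 49.72 pbw (target 49.72 pbw)
  SiO2: 812.9·0.9950 + 514.6·0.6288 + 346.2·0.3265 = 1245 pbw (target 1245 pbw)
  ZrO2: 346.2·0.6725 = 232.8 pbw (target 232.8 pbw)
  Al2O3: 812.9·0.003000 + 362.9·0.6530 = 239.4 pbw (target 239.4 pbw)
  MgO: 514.6·0.3213 = 165.3 pbw (target 165.3 pbw)
Auditing the glass mass value: total batch − LOI = 2000 pbw (the targets, summed, come to 2000 pbw; basis as stated: 2000 pbw — deltas are rounding alone).
Batch grand total — Σ batch = 2155 pbw; LOI removed, Σ of batch·LOI: 154.9 pbw; the yield ratio, glass ÷ batch: 92.81%.

Revised batch per 2000 pbw glaze:
  Silica sand: 812.9 pbw
  ZnO: 67.39 pbw
  Red lead: 50.90 pbw
  Mg3Si4O10(OH)2: 514.6 pbw
  Al(OH)3: 362.9 pbw
  Zircon sand: 346.2 pbw
Total batch = 2155 pbw; LOI loss = 154.9 pbw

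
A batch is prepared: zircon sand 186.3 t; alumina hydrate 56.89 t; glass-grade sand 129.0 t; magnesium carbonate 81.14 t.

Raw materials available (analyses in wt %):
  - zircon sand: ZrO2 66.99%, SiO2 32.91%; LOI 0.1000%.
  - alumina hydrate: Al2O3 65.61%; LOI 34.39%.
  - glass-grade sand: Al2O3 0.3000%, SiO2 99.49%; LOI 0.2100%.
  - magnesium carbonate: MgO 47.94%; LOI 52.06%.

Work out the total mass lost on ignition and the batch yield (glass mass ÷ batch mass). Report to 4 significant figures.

Mid-chain values are printed, rounded to 4 significant figures, in the working. All arithmetic carries full float precision all the way through — exactly one rounding is applied to each reported figure. Derived quantities (yield, net glass mass, LOI, the totals, the four compositions) are re-derived from the weighed amounts on 391.1 t of glass at exact precision, as set out in problem or answer.
Loss on ignition, line by line:
  zircon sand: 186.3 × 0.001000 = 0.1863 t
  alumina hydrate: 56.89 × 0.3439 = 19.56 t
  glass-grade sand: 129.0 × 0.002100 = 0.2709 t
  magnesium carbonate: 81.14 × 0.5206 = 42.24 t
Total LOI = 62.26 t
Glass = batch − LOI = 453.3 − 62.26 = 391.1 t

LOI loss = 62.26 t; glass = 391.1 t; yield = 86.27%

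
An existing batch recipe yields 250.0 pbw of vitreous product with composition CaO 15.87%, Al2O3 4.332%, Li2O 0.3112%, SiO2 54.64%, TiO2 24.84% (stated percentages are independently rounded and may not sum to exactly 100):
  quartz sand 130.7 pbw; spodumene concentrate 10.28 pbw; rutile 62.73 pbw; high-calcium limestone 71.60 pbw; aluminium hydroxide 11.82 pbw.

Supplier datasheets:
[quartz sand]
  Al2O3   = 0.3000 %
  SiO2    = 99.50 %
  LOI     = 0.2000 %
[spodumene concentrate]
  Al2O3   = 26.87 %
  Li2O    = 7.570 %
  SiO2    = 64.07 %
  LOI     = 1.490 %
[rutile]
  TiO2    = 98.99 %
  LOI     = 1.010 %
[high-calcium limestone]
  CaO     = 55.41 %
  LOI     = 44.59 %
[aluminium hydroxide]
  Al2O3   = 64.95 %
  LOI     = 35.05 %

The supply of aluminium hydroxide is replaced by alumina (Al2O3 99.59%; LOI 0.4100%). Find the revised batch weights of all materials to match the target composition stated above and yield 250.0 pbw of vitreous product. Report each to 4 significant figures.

Values along the way are rounded to 4 significant figures wherever printed — each numeric step keeps exact precision through the solve; exactly one rounding is applied to every reported figure — the derived quantities are recomputed in full precision (glass mass, ignition loss, totals, the yield, the five compositions) from the batch weights on 250.0 pbw of glass, precisely as stated by problem or answer.
Oxide mass targets, per 250.0 pbw vitreous product:
  CaO: 15.87% × 250.0 = 39.67 pbw
  Al2O3: 4.332% × 250.0 = 10.83 pbw
  Li2O: 0.3112% × 250.0 = 0.7780 pbw
  SiO2: 54.64% × 250.0 = 136.6 pbw
  TiO2: 24.84% × 250.0 = 62.10 pbw
Sums-versus-targets review using the reported weights, versus the basis set out (summed amounts equal target values given rounding of the digits):
  CaO: 71.60·0.5541 = 39.67 pbw (target 39.67 pbw)
  Al2O3: 130.7·0.003000 + 10.28·0.2687 + 7.708·0.9959 = 10.83 pbw (target 10.83 pbw)
  Li2O: 10.28·0.07570 = 0.7782 pbw (target 0.7780 pbw)
  SiO2: 130.7·0.9950 + 10.28·0.6407 = 136.6 pbw (target 136.6 pbw)
  TiO2: 62.73·0.9899 = 62.10 pbw (target 62.10 pbw)
Glass-mass bookkeeping: batch Σ − ignition loss = 250.0 pbw (the targets, summed, come to 250.0 pbw; the stated basis being 250.0 pbw — gaps are rounding artifacts).
Total batch = Σ batch = 283.0 pbw; Σ batch·LOI gives LOI loss = 33.01 pbw; as yield: glass ÷ batch → 88.34%.

Revised batch per 250.0 pbw vitreous product:
  quartz sand: 130.7 pbw
  spodumene concentrate: 10.28 pbw
  rutile: 62.73 pbw
  high-calcium limestone: 71.60 pbw
  alumina: 7.708 pbw
Total batch = 283.0 pbw; LOI loss = 33.01 pbw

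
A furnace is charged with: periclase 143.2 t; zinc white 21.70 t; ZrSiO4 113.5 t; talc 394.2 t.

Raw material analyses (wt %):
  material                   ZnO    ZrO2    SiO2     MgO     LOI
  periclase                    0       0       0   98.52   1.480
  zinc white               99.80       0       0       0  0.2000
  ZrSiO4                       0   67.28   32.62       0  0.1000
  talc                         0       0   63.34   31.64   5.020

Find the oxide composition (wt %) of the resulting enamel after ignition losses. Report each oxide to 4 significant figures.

All arithmetic maintains full precision through every step; intermediates are rounded to four significant digits when displayed; every reported figure is rounded only once; derived quantities are rebuilt in exact precision (the yield, the totals, ignition loss, four oxide percentages, glass mass) from the batch weights on 650.5 t of glass, as quoted within the problem or answer text.
Oxide masses out of the charge:
  ZnO: 21.70·0.9980 = 21.66 t
  ZrO2: 113.5·0.6728 = 76.36 t
  SiO2: 113.5·0.3262 + 394.2·0.6334 = 286.7 t
  MgO: 143.2·0.9852 + 394.2·0.3164 = 265.8 t
LOI: 143.2·0.01480 + 21.70·0.002000 + 113.5·0.001000 + 394.2·0.05020 = 22.07 t
The glass mass, total less LOI, = 672.6 − 22.07 = 650.5 t (= the summed oxide contributions)
percent by weight: oxide/glass ×100

Glass mass = 650.5 t (batch 672.6 − LOI 22.07).
Composition: ZnO 3.329%, ZrO2 11.74%, SiO2 44.07%, MgO 40.86%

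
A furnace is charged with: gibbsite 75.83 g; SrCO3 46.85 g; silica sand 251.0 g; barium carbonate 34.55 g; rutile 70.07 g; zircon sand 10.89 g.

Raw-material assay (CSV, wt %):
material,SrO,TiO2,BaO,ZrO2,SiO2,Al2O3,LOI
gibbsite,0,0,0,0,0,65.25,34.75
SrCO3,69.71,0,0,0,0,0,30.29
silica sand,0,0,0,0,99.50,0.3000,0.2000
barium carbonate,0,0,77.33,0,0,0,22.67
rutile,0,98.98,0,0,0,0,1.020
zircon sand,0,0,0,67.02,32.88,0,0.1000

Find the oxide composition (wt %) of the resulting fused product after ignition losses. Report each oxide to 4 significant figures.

Glass mass = 439.6 g (batch 489.2 − LOI 49.60).
Composition: SrO 7.429%, TiO2 15.78%, BaO 6.078%, ZrO2 1.660%, SiO2 57.63%, Al2O3 11.43%

All internal work carries full float precision in every operation — intermediates are displayed, rounded to four significant figures, between the steps — every reported number takes a single rounding; derived quantities, including yield, six oxide percentages, LOI, net glass mass, the totals, are carried using the weight values for 439.6 g of glass in exact precision as they appear in the question or the answer.
Oxide-by-oxide delivered mass:
  SrO: 46.85·0.6971 = 32.66 g
  TiO2: 70.07·0.9898 = 69.36 g
  BaO: 34.55·0.7733 = 26.72 g
  ZrO2: 10.89·0.6702 = 7.298 g
  SiO2: 251.0·0.9950 + 10.89·0.3288 = 253.3 g
  Al2O3: 75.83·0.6525 + 251.0·0.003000 = 50.23 g
LOI: 75.83·0.3475 + 46.85·0.3029 + 251.0·0.002000 + 34.55·0.2267 + 70.07·0.01020 + 10.89·0.001000 = 49.60 g
The glass mass, total less LOI, = 489.2 − 49.60 = 439.6 g (consistent with Σ oxide mass)
each oxide over glass, ×100, is wt %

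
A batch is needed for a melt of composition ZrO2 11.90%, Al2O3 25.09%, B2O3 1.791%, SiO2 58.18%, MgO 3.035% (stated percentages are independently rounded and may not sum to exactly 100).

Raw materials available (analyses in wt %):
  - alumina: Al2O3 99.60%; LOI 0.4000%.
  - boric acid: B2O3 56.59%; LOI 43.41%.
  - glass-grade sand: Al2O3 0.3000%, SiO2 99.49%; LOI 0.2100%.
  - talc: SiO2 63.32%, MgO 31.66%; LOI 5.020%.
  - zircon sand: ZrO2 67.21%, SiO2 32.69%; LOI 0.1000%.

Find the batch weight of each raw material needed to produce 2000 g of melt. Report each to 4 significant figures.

Batch per 2000 g melt:
  alumina: 501.0 g
  boric acid: 63.30 g
  glass-grade sand: 931.2 g
  talc: 191.7 g
  zircon sand: 354.1 g
Total batch = 2041 g; LOI loss = 41.42 g; yield = 97.97%

Working values appear rounded off to 4 significant digits between the steps. Each numeric step carries full precision in all steps. Each reported figure is rounded a single time; derived quantities (yield, LOI, net glass mass, five oxide percentages, the totals) are recomputed at full precision using the weight values for 2000 g of glass exactly as printed in the problem or the answer.
Target masses of each oxide per 2000 g melt:
  ZrO2: 11.90% × 2000 = 238.0 g
  Al2O3: 25.09% × 2000 = 501.8 g
  B2O3: 1.791% × 2000 = 35.82 g
  SiO2: 58.18% × 2000 = 1164 g
  MgO: 3.035% × 2000 = 60.70 g
Oxide-by-oxide audit with the batch weights as given, under the basis named above (summed amounts equal target values modulo rounding of the values):
  ZrO2: 354.1·0.6721 = 238.0 g (target 238.0 g)
  Al2O3: 501.0·0.9960 + 931.2·0.003000 = 501.8 g (target 501.8 g)
  B2O3: 63.30·0.5659 = 35.82 g (target 35.82 g)
  SiO2: 931.2·0.9949 + 191.7·0.6332 + 354.1·0.3269 = 1164 g (target 1164 g)
  MgO: 191.7·0.3166 = 60.69 g (target 60.70 g)
Mass balance on the glass: total batch − LOI = 2000 g (the targets, summed, come to 2000 g; the stated basis being 2000 g — rounding explains the deltas).
Whole-batch sum: Σ batch = 2041 g; LOI removed, Σ of batch·LOI: 41.42 g; yield: glass divided by total = 97.97%.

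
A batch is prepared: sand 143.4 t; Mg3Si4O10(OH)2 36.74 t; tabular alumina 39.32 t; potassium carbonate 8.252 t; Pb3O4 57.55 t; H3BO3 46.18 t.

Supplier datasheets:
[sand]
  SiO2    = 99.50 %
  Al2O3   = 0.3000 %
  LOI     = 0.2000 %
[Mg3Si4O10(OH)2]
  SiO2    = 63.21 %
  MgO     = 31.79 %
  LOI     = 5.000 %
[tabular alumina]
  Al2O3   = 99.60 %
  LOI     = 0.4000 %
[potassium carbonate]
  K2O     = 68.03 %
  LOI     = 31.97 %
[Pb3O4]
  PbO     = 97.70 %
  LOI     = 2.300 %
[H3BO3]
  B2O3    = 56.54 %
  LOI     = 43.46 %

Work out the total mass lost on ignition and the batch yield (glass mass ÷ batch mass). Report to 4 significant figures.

LOI loss = 26.31 t; glass = 305.1 t; yield = 92.06%

Each numeric step keeps exact precision throughout — values along the way are displayed, rounded to four significant figures, as written. A single rounding finalizes every reported figure — all derived quantities, including six oxide percentages, ignition loss, yield, totals, net glass mass, are computed from the batch weights on 305.1 t of glass in full precision, as written in the problem or the answer.
Ignition loss by material:
  sand: 143.4 × 0.002000 = 0.2868 t
  Mg3Si4O10(OH)2: 36.74 × 0.05000 = 1.837 t
  tabular alumina: 39.32 × 0.004000 = 0.1573 t
  potassium carbonate: 8.252 × 0.3197 = 2.638 t
  Pb3O4: 57.55 × 0.02300 = 1.324 t
  H3BO3: 46.18 × 0.4346 = 20.07 t
Total LOI = 26.31 t
Glass = batch − LOI = 331.4 − 26.31 = 305.1 t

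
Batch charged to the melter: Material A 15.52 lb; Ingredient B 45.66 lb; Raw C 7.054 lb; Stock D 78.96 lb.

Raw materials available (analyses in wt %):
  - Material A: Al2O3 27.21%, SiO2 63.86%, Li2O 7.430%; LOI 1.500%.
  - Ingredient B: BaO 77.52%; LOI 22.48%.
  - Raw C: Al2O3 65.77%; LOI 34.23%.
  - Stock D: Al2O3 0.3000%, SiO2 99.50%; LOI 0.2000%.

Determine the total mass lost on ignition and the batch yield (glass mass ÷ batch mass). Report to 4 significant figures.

LOI loss = 13.07 lb; glass = 134.1 lb; yield = 91.12%

Full float precision is maintained through every step — the intermediate values are rounded to four significant figures wherever printed. Each reported figure receives exactly one rounding — all derived quantities are recomputed at exact precision (the four compositions, totals, ignition loss, glass mass, yield) from the batch weights at 134.1 lb of glass as written in the question or the answer.
Per-material ignition loss:
  Material A: 15.52 × 0.01500 = 0.2328 lb
  Ingredient B: 45.66 × 0.2248 = 10.26 lb
  Raw C: 7.054 × 0.3423 = 2.415 lb
  Stock D: 78.96 × 0.002000 = 0.1579 lb
Total LOI = 13.07 lb
Glass = batch − LOI = 147.2 − 13.07 = 134.1 lb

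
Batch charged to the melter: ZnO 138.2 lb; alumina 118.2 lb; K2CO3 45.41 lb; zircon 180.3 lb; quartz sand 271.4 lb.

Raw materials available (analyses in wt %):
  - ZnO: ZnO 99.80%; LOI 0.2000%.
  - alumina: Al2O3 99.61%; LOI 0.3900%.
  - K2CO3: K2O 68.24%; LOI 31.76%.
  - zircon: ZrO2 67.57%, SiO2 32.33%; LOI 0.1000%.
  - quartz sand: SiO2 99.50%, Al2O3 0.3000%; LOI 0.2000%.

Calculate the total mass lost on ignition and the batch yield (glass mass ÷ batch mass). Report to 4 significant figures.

LOI loss = 15.88 lb; glass = 737.6 lb; yield = 97.89%

Every computation keeps full precision end to end. Values along the way are shown rounded to 4 significant figures within the worked lines; each reported figure receives exactly one rounding; the derived quantities (the five compositions, the yield, totals, net glass mass, LOI) are rebuilt at full float precision starting from the weights on 737.6 lb of glass, exactly as shown in problem or answer.
Per-material ignition loss:
  ZnO: 138.2 × 0.002000 = 0.2764 lb
  alumina: 118.2 × 0.003900 = 0.4610 lb
  K2CO3: 45.41 × 0.3176 = 14.42 lb
  zircon: 180.3 × 0.001000 = 0.1803 lb
  quartz sand: 271.4 × 0.002000 = 0.5428 lb
Total LOI = 15.88 lb
Glass = batch − LOI = 753.5 − 15.88 = 737.6 lb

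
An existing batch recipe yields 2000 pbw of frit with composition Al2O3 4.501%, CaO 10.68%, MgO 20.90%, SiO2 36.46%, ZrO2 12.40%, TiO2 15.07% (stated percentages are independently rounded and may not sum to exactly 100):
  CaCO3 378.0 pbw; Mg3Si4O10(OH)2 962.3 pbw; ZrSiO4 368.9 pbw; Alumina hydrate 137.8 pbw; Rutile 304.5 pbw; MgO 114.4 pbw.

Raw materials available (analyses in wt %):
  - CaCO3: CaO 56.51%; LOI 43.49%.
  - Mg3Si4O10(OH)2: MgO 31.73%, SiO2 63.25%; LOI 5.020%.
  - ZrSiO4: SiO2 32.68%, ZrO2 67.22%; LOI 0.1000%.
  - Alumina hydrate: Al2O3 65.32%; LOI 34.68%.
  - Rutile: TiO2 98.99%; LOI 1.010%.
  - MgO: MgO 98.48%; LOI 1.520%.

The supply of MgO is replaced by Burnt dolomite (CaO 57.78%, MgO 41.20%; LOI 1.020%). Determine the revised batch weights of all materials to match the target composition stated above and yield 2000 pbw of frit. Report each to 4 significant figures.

In-progress results are shown, rounded to 4 significant figures, as written; every computation keeps full float precision throughout; each reported result takes just one rounding — all derived quantities, which include the yield, net glass mass, six oxide percentages, LOI, the totals, are re-derived in full precision, as given in the problem or answer text, starting from the weights per 2000 pbw of glass.
Oxide mass targets, per 2000 pbw frit:
  Al2O3: 4.501% × 2000 = 90.02 pbw
  CaO: 10.68% × 2000 = 213.6 pbw
  MgO: 20.90% × 2000 = 418.0 pbw
  SiO2: 36.46% × 2000 = 729.2 pbw
  ZrO2: 12.40% × 2000 = 248.0 pbw
  TiO2: 15.07% × 2000 = 301.4 pbw
Verifying the oxide balance per the reported batch figures, under the basis named above (target by target, the sums agree once rounding is allowed for):
  Al2O3: 137.8·0.6532 = 90.01 pbw (target 90.02 pbw)
  CaO: 98.36·0.5651 + 273.5·0.5778 = 213.6 pbw (target 213.6 pbw)
  MgO: 962.3·0.3173 + 273.5·0.4120 = 418.0 pbw (target 418.0 pbw)
  SiO2: 962.3·0.6325 + 368.9·0.3268 = 729.2 pbw (target 729.2 pbw)
  ZrO2: 368.9·0.6722 = 248.0 pbw (target 248.0 pbw)
  TiO2: 304.5·0.9899 = 301.4 pbw (target 301.4 pbw)
Mass balance on the glass: the batch minus its LOI: 2000 pbw (the targets, summed, come to 2000 pbw; stated basis 2000 pbw — any gap is answer rounding).
Whole-batch sum: Σ batch = 2145 pbw; LOI removed, Σ of batch·LOI: 145.1 pbw; yield: glass divided by total = 93.24%.

Revised batch per 2000 pbw frit:
  CaCO3: 98.36 pbw
  Mg3Si4O10(OH)2: 962.3 pbw
  ZrSiO4: 368.9 pbw
  Alumina hydrate: 137.8 pbw
  Rutile: 304.5 pbw
  Burnt dolomite: 273.5 pbw
Total batch = 2145 pbw; LOI loss = 145.1 pbw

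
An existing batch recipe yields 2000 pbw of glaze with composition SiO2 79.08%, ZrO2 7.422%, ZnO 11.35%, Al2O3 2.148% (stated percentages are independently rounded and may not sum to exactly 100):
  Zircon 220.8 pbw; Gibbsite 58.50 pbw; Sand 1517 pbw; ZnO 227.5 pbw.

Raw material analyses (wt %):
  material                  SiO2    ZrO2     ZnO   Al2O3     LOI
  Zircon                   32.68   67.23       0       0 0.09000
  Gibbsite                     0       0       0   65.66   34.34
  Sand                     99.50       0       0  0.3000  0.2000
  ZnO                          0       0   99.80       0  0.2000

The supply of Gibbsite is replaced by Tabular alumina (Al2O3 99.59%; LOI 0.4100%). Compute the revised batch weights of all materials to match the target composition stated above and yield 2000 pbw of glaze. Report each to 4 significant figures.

Revised batch per 2000 pbw glaze:
  Zircon: 220.8 pbw
  Tabular alumina: 38.57 pbw
  Sand: 1517 pbw
  ZnO: 227.5 pbw
Total batch = 2004 pbw; LOI loss = 3.846 pbw

Full precision is held all the way through — mid-chain values appear rounded off to 4 significant figures in the working. A single rounding produces every reported number; the derived quantities are re-derived starting from the weights at 2000 pbw of glass in full precision (ignition loss, the yield, the four compositions, glass mass, totals), as set out in the question or the answer.
Oxide mass targets, per 2000 pbw glaze:
  SiO2: 79.08% × 2000 = 1582 pbw
  ZrO2: 7.422% × 2000 = 148.4 pbw
  ZnO: 11.35% × 2000 = 227.0 pbw
  Al2O3: 2.148% × 2000 = 42.96 pbw
A balance pass over the oxides, using the reported weights, per the basis as stated (each sum matches its target mass inside rounding margins):
  SiO2: 220.8·0.3268 + 1517·0.9950 = 1582 pbw (target 1582 pbw)
  ZrO2: 220.8·0.6723 = 148.4 pbw (target 148.4 pbw)
  ZnO: 227.5·0.9980 = 227.0 pbw (target 227.0 pbw)
  Al2O3: 38.57·0.9959 + 1517·0.003000 = 42.96 pbw (target 42.96 pbw)
Glass-mass closure: batch Σ − ignition loss = 2000 pbw (summing oxide targets gives 2000 pbw; stated basis 2000 pbw — a pure rounding effect).
Summing the batch: Σ batch = 2004 pbw; Σ batch·LOI gives LOI loss = 3.846 pbw; glass ÷ batch gives a yield of 99.81%.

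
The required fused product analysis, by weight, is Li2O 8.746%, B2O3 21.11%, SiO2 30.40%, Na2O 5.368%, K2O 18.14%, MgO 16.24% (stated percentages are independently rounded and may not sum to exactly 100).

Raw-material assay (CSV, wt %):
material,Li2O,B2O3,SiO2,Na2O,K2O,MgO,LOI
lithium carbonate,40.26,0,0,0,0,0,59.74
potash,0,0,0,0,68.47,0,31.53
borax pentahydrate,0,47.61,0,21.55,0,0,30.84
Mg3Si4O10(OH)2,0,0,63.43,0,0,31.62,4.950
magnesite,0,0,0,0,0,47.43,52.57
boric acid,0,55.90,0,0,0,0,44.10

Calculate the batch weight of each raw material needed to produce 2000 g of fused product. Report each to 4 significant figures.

Working values are rounded to 4 significant figures as shown; each numeric step runs at full precision at each step — a single rounding completes each reported figure — the derived quantities are re-derived using the weight values per 2000 g of glass in exact precision (ignition loss, yield, the six compositions, totals, net glass mass) exactly as printed in question or answer.
Oxide-by-oxide targets in 2000 g fused product:
  Li2O: 8.746% × 2000 = 174.9 g
  B2O3: 21.11% × 2000 = 422.2 g
  SiO2: 30.40% × 2000 = 608.0 g
  Na2O: 5.368% × 2000 = 107.4 g
  K2O: 18.14% × 2000 = 362.8 g
  MgO: 16.24% × 2000 = 324.8 g
Oxide-by-oxide audit with the batch weights as given, at the basis given (oxide sums agree with the targets up to rounding of the answer):
  Li2O: 434.5·0.4026 = 174.9 g (target 174.9 g)
  B2O3: 498.2·0.4761 + 331.0·0.5590 = 422.2 g (target 422.2 g)
  SiO2: 958.5·0.6343 = 608.0 g (target 608.0 g)
  Na2O: 498.2·0.2155 = 107.4 g (target 107.4 g)
  K2O: 529.9·0.6847 = 362.8 g (target 362.8 g)
  MgO: 958.5·0.3162 + 45.77·0.4743 = 324.8 g (target 324.8 g)
Glass mass check: total batch − LOI = 2000 g (summing oxide targets gives 2000 g; basis as stated: 2000 g — differing by rounding only).
Whole-batch sum: Σ batch = 2798 g; loss to ignition Σ batch·LOI = 797.8 g; yield: glass divided by total = 71.49%.

Batch per 2000 g fused product:
  lithium carbonate: 434.5 g
  potash: 529.9 g
  borax pentahydrate: 498.2 g
  Mg3Si4O10(OH)2: 958.5 g
  magnesite: 45.77 g
  boric acid: 331.0 g
Total batch = 2798 g; LOI loss = 797.8 g; yield = 71.49%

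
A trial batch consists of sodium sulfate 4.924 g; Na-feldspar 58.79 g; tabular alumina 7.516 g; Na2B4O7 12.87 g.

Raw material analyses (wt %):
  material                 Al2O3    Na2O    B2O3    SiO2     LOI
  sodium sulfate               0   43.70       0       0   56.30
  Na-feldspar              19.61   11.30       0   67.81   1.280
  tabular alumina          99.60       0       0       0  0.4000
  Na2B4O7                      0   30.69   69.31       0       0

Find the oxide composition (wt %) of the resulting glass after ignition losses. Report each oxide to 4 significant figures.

Every computation runs at full float precision at all times; working values are shown rounded to four significant figures within the worked lines. Exactly one rounding is applied to every reported value; derived quantities are rebuilt at exact precision (glass mass, LOI, yield, the totals, four oxide percentages) from the weighed amounts for 80.55 g of glass, as given in the problem or answer text.
Mass of each oxide from the mix:
  Al2O3: 58.79·0.1961 + 7.516·0.9960 = 19.01 g
  Na2O: 4.924·0.4370 + 58.79·0.1130 + 12.87·0.3069 = 12.74 g
  B2O3: 12.87·0.6931 = 8.920 g
  SiO2: 58.79·0.6781 = 39.87 g
LOI: 4.924·0.5630 + 58.79·0.01280 + 7.516·0.004000 = 3.555 g
Net of LOI, the glass mass = 84.10 − 3.555 = 80.55 g (= Σ oxide masses)
wt %: oxide over glass, times 100

Glass mass = 80.55 g (batch 84.10 − LOI 3.555).
Composition: Al2O3 23.61%, Na2O 15.82%, B2O3 11.07%, SiO2 49.49%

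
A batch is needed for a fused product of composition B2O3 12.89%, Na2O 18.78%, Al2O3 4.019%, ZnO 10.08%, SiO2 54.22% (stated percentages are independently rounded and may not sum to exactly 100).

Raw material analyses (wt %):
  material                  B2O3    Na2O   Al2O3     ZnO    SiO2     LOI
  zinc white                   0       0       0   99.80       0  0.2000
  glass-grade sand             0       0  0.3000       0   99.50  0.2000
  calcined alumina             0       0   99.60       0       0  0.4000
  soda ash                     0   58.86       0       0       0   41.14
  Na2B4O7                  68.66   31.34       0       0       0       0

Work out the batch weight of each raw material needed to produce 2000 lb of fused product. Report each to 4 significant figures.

Batch per 2000 lb fused product:
  zinc white: 202.0 lb
  glass-grade sand: 1090 lb
  calcined alumina: 77.42 lb
  soda ash: 438.2 lb
  Na2B4O7: 375.5 lb
Total batch = 2183 lb; LOI loss = 183.2 lb; yield = 91.61%

Intermediates are shown, rounded to four significant figures, on the page. Every computation holds full precision at each step — every reported result is rounded only once. All derived quantities are rebuilt in full float precision (ignition loss, the yield, the totals, glass mass, the five compositions) from the batch weights for 2000 lb of glass exactly as printed in problem or answer.
The oxide mass targets at 2000 lb fused product:
  B2O3: 12.89% × 2000 = 257.8 lb
  Na2O: 18.78% × 2000 = 375.6 lb
  Al2O3: 4.019% × 2000 = 80.38 lb
  ZnO: 10.08% × 2000 = 201.6 lb
  SiO2: 54.22% × 2000 = 1084 lb
Checking each oxide sum given the weights on record, against the basis in use (sums match the target masses net of answer rounding effects):
  B2O3: 375.5·0.6866 = 257.8 lb (target 257.8 lb)
  Na2O: 438.2·0.5886 + 375.5·0.3134 = 375.6 lb (target 375.6 lb)
  Al2O3: 1090·0.003000 + 77.42·0.9960 = 80.38 lb (target 80.38 lb)
  ZnO: 202.0·0.9980 = 201.6 lb (target 201.6 lb)
  SiO2: 1090·0.9950 = 1085 lb (target 1084 lb)
Glass-mass sanity pass: total charge less LOI = 2000 lb (per-oxide target masses sum to 2000 lb; stated basis 2000 lb — gaps are rounding artifacts).
Adding the batch up: Σ batch = 2183 lb; the LOI term Σ batch·LOI equals 183.2 lb; glass ÷ batch gives a yield of 91.61%.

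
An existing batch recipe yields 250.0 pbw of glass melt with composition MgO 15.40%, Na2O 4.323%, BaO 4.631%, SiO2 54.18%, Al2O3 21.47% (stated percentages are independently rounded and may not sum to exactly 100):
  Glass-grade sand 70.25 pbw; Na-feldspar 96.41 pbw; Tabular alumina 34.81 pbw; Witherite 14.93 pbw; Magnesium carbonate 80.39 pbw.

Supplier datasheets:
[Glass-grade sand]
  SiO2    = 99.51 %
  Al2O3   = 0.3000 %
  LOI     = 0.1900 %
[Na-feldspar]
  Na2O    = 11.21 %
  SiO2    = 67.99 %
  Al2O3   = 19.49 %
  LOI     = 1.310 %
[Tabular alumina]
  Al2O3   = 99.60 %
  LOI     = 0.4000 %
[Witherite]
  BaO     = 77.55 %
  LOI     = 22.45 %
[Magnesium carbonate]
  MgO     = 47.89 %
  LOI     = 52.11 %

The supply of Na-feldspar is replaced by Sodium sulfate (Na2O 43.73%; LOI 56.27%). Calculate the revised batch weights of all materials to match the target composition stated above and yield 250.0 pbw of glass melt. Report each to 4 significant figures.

Mid-chain values are printed rounded to four significant figures on the page; the whole derivation maintains full float precision from start to finish — each reported value receives exactly one rounding. All derived quantities (the totals, five oxide percentages, LOI, yield, glass mass) are rebuilt starting from the weights on 250.0 pbw of glass in full float precision, as set out in the problem or answer text.
The oxide mass targets at 250.0 pbw glass melt:
  MgO: 15.40% × 250.0 = 38.50 pbw
  Na2O: 4.323% × 250.0 = 10.81 pbw
  BaO: 4.631% × 250.0 = 11.58 pbw
  SiO2: 54.18% × 250.0 = 135.4 pbw
  Al2O3: 21.47% × 250.0 = 53.68 pbw
Checking each oxide sum with the batch weights as given, for the quoted basis mass (target by target, the sums agree once rounding is allowed for):
  MgO: 80.39·0.4789 = 38.50 pbw (target 38.50 pbw)
  Na2O: 24.71·0.4373 = 10.81 pbw (target 10.81 pbw)
  BaO: 14.93·0.7755 = 11.58 pbw (target 11.58 pbw)
  SiO2: 136.1·0.9951 = 135.4 pbw (target 135.4 pbw)
  Al2O3: 136.1·0.003000 + 53.48·0.9960 = 53.67 pbw (target 53.68 pbw)
Auditing the glass mass value: batch total minus LOI = 250.0 pbw (the targets, summed, come to 250.0 pbw; the stated basis being 250.0 pbw — rounding explains the deltas).
Batch total: Σ batch = 309.6 pbw; Σ batch·LOI gives LOI loss = 59.62 pbw; the yield ratio, glass ÷ batch: 80.74%.

Revised batch per 250.0 pbw glass melt:
  Glass-grade sand: 136.1 pbw
  Sodium sulfate: 24.71 pbw
  Tabular alumina: 53.48 pbw
  Witherite: 14.93 pbw
  Magnesium carbonate: 80.39 pbw
Total batch = 309.6 pbw; LOI loss = 59.62 pbw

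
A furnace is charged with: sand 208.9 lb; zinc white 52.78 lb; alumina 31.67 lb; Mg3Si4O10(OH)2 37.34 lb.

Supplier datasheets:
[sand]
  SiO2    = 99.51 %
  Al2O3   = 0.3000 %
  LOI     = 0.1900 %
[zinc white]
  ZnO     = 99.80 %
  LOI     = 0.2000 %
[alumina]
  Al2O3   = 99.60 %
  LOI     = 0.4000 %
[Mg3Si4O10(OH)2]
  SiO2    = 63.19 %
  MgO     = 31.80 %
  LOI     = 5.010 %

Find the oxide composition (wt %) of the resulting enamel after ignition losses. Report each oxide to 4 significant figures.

Glass mass = 328.2 lb (batch 330.7 − LOI 2.500).
Composition: SiO2 70.53%, ZnO 16.05%, MgO 3.618%, Al2O3 9.802%

Values along the way are displayed, with 4-significant-figure rounding, when written out; all arithmetic holds exact precision from start to finish — each reported number is rounded once only. The derived quantities, which include totals, four oxide percentages, ignition loss, yield, glass mass, are computed at full float precision, as they appear in the question or the answer, from the weighed amounts for 328.2 lb of glass.
Oxide masses out of the charge:
  SiO2: 208.9·0.9951 + 37.34·0.6319 = 231.5 lb
  ZnO: 52.78·0.9980 = 52.67 lb
  MgO: 37.34·0.3180 = 11.87 lb
  Al2O3: 208.9·0.003000 + 31.67·0.9960 = 32.17 lb
LOI: 208.9·0.001900 + 52.78·0.002000 + 31.67·0.004000 + 37.34·0.05010 = 2.500 lb
Net of LOI, the glass mass = 330.7 − 2.500 = 328.2 lb (= the summed oxide contributions)
each oxide over glass, ×100, is wt %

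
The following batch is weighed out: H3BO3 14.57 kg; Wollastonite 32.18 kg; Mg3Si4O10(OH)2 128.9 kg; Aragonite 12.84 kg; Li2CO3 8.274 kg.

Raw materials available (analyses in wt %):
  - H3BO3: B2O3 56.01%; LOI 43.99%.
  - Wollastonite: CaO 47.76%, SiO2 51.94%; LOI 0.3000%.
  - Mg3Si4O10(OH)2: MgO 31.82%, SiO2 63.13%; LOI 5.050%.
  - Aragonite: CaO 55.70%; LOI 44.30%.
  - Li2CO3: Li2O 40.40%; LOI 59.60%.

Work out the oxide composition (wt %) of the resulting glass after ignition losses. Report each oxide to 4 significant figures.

Mid-chain values appear (rounded to 4 significant figures) as written; each numeric step carries full float precision through the solve; exactly one rounding goes into each reported value; the derived quantities, which include the totals, net glass mass, ignition loss, yield, five oxide percentages, are computed at exact precision, as given in the problem or the answer, starting from the weights at 173.1 kg of glass.
What the batch supplies per oxide:
  Li2O: 8.274·0.4040 = 3.343 kg
  MgO: 128.9·0.3182 = 41.02 kg
  CaO: 32.18·0.4776 + 12.84·0.5570 = 22.52 kg
  B2O3: 14.57·0.5601 = 8.161 kg
  SiO2: 32.18·0.5194 + 128.9·0.6313 = 98.09 kg
LOI: 14.57·0.4399 + 32.18·0.003000 + 128.9·0.05050 + 12.84·0.4430 + 8.274·0.5960 = 23.63 kg
The glass mass, total less LOI, = 196.8 − 23.63 = 173.1 kg (= Σ oxide masses)
oxide / glass × 100 gives the wt %

Glass mass = 173.1 kg (batch 196.8 − LOI 23.63).
Composition: Li2O 1.931%, MgO 23.69%, CaO 13.01%, B2O3 4.714%, SiO2 56.66%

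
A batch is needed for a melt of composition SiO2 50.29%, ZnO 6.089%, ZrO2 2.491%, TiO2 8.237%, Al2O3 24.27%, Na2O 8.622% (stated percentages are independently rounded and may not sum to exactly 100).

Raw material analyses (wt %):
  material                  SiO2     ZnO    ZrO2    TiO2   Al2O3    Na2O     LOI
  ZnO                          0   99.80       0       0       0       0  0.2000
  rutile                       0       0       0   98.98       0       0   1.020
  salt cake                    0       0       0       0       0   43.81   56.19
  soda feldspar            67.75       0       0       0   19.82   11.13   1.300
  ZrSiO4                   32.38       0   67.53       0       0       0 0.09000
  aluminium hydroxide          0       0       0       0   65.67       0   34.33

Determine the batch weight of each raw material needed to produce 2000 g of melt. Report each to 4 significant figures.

The working math keeps exact precision in every operation; values along the way are displayed rounded to 4 significant digits across the worked steps — every reported number is rounded a single time. The derived quantities (net glass mass, the six compositions, totals, LOI, yield) are carried in full float precision using the weight values at 2000 g of glass as given in problem or answer.
Oxide mass targets, per 2000 g melt:
  SiO2: 50.29% × 2000 = 1006 g
  ZnO: 6.089% × 2000 = 121.8 g
  ZrO2: 2.491% × 2000 = 49.82 g
  TiO2: 8.237% × 2000 = 164.7 g
  Al2O3: 24.27% × 2000 = 485.4 g
  Na2O: 8.622% × 2000 = 172.4 g
Balance tally, oxide-wise, given the weights on record, versus the basis set out (every target is met by its sum given rounding of the digits):
  SiO2: 1449·0.6775 + 73.77·0.3238 = 1006 g (target 1006 g)
  ZnO: 122.0·0.9980 = 121.8 g (target 121.8 g)
  ZrO2: 73.77·0.6753 = 49.82 g (target 49.82 g)
  TiO2: 166.4·0.9898 = 164.7 g (target 164.7 g)
  Al2O3: 1449·0.1982 + 301.7·0.6567 = 485.3 g (target 485.4 g)
  Na2O: 25.41·0.4381 + 1449·0.1113 = 172.4 g (target 172.4 g)
Consistency of the glass mass: total batch − LOI = 2000 g (the Σ of target masses is 2000 g; against the stated basis, 2000 g — gaps are rounding artifacts).
Batch grand total — Σ batch = 2138 g; LOI removed, Σ of batch·LOI: 138.7 g; the yield ratio, glass ÷ batch: 93.51%.

Batch per 2000 g melt:
  ZnO: 122.0 g
  rutile: 166.4 g
  salt cake: 25.41 g
  soda feldspar: 1449 g
  ZrSiO4: 73.77 g
  aluminium hydroxide: 301.7 g
Total batch = 2138 g; LOI loss = 138.7 g; yield = 93.51%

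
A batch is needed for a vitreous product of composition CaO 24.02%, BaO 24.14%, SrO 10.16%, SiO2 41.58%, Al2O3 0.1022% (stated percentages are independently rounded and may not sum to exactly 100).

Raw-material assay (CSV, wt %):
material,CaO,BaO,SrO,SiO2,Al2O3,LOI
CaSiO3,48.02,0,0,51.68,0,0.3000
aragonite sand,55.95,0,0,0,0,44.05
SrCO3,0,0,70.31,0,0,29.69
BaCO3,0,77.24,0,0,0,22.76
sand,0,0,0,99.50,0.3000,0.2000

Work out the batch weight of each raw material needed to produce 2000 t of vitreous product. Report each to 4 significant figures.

Batch per 2000 t vitreous product:
  CaSiO3: 297.4 t
  aragonite sand: 603.4 t
  SrCO3: 289.0 t
  BaCO3: 625.1 t
  sand: 681.3 t
Total batch = 2496 t; LOI loss = 496.1 t; yield = 80.12%

The working math maintains exact precision all the way through; mid-chain values appear (rounded to four significant digits) when written out — each reported result takes exactly one rounding. The derived quantities are rebuilt using the weight values per 2000 t of glass at full precision (LOI, net glass mass, totals, the five compositions, the yield), exactly as printed in the problem or answer text.
Oxide mass targets, per 2000 t vitreous product:
  CaO: 24.02% × 2000 = 480.4 t
  BaO: 24.14% × 2000 = 482.8 t
  SrO: 10.16% × 2000 = 203.2 t
  SiO2: 41.58% × 2000 = 831.6 t
  Al2O3: 0.1022% × 2000 = 2.044 t
Verifying the oxide balance on the weights just shown, at the basis given (summed amounts equal target values once rounding is allowed for):
  CaO: 297.4·0.4802 + 603.4·0.5595 = 480.4 t (target 480.4 t)
  BaO: 625.1·0.7724 = 482.8 t (target 482.8 t)
  SrO: 289.0·0.7031 = 203.2 t (target 203.2 t)
  SiO2: 297.4·0.5168 + 681.3·0.9950 = 831.6 t (target 831.6 t)
  Al2O3: 681.3·0.003000 = 2.044 t (target 2.044 t)
Glass-mass closure: Σ batch − LOI loss = 2000 t (oxide target masses add up to 2000 t; with the basis standing at 2000 t — differing by rounding only).
Total batch = Σ batch = 2496 t; loss to ignition Σ batch·LOI = 496.1 t; as yield: glass ÷ batch → 80.12%.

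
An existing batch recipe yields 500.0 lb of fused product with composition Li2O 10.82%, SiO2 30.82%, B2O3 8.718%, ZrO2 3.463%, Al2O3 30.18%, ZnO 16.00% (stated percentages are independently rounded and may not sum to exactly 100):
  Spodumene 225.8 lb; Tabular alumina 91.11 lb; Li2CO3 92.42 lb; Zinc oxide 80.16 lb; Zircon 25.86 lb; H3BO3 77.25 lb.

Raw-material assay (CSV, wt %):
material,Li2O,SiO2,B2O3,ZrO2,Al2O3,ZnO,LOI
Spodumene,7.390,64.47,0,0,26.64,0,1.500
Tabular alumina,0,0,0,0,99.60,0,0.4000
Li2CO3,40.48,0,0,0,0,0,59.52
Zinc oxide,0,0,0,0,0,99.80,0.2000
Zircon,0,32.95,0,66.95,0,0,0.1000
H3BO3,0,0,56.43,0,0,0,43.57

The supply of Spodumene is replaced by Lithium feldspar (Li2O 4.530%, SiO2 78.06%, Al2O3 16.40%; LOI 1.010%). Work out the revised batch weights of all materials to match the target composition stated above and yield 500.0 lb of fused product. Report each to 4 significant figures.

Revised batch per 500.0 lb fused product:
  Lithium feldspar: 186.5 lb
  Tabular alumina: 120.8 lb
  Li2CO3: 112.8 lb
  Zinc oxide: 80.16 lb
  Zircon: 25.86 lb
  H3BO3: 77.25 lb
Total batch = 603.4 lb; LOI loss = 103.3 lb

Each numeric step keeps exact precision throughout — in-progress results are displayed rounded to four significant digits. Each reported figure takes exactly one rounding — the derived quantities, which include the six compositions, ignition loss, glass mass, the yield, totals, are recomputed at exact precision, as they appear in either problem or answer, from the batch weights at 500.0 lb of glass.
Per-oxide target masses for 500.0 lb fused product:
  Li2O: 10.82% × 500.0 = 54.10 lb
  SiO2: 30.82% × 500.0 = 154.1 lb
  B2O3: 8.718% × 500.0 = 43.59 lb
  ZrO2: 3.463% × 500.0 = 17.32 lb
  Al2O3: 30.18% × 500.0 = 150.9 lb
  ZnO: 16.00% × 500.0 = 80.00 lb
Checking each oxide sum working from each reported weight, per the basis as stated (delivered sums recover each target once rounding is allowed for):
  Li2O: 186.5·0.04530 + 112.8·0.4048 = 54.11 lb (target 54.10 lb)
  SiO2: 186.5·0.7806 + 25.86·0.3295 = 154.1 lb (target 154.1 lb)
  B2O3: 77.25·0.5643 = 43.59 lb (target 43.59 lb)
  ZrO2: 25.86·0.6695 = 17.31 lb (target 17.32 lb)
  Al2O3: 186.5·0.1640 + 120.8·0.9960 = 150.9 lb (target 150.9 lb)
  ZnO: 80.16·0.9980 = 80.00 lb (target 80.00 lb)
Glass mass check: batch total minus LOI = 500.0 lb (per-oxide target masses sum to 500.0 lb; stated basis 500.0 lb — deltas are rounding alone).
Adding the batch up: Σ batch = 603.4 lb; ignition loss, Σ(batch × LOI) = 103.3 lb; yield: glass divided by total = 82.87%.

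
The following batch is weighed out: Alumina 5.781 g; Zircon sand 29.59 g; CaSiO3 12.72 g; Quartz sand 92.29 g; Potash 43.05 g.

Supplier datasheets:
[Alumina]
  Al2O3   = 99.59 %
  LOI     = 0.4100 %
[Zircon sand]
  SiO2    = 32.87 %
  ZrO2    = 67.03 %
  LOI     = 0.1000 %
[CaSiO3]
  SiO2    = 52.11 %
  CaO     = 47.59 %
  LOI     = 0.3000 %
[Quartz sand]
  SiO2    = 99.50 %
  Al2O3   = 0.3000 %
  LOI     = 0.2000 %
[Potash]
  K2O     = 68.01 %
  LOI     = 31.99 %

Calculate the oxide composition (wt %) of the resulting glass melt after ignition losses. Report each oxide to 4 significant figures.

Every computation runs at full precision from start to finish — mid-chain values are printed, with 4-significant-figure rounding, between the steps. Exactly one rounding is applied to every reported value; the derived quantities, which include totals, yield, net glass mass, the five compositions, ignition loss, are rebuilt at full float precision, as quoted within the problem or the answer, using the weight values at 169.4 g of glass.
Oxide-by-oxide delivered mass:
  SiO2: 29.59·0.3287 + 12.72·0.5211 + 92.29·0.9950 = 108.2 g
  CaO: 12.72·0.4759 = 6.053 g
  K2O: 43.05·0.6801 = 29.28 g
  Al2O3: 5.781·0.9959 + 92.29·0.003000 = 6.034 g
  ZrO2: 29.59·0.6703 = 19.83 g
LOI: 5.781·0.004100 + 29.59·0.001000 + 12.72·0.003000 + 92.29·0.002000 + 43.05·0.3199 = 14.05 g
The glass mass, total less LOI, = 183.4 − 14.05 = 169.4 g (matching Σ of the oxides)
wt % = 100 × oxide mass / glass mass

Glass mass = 169.4 g (batch 183.4 − LOI 14.05).
Composition: SiO2 63.87%, CaO 3.574%, K2O 17.29%, Al2O3 3.562%, ZrO2 11.71%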